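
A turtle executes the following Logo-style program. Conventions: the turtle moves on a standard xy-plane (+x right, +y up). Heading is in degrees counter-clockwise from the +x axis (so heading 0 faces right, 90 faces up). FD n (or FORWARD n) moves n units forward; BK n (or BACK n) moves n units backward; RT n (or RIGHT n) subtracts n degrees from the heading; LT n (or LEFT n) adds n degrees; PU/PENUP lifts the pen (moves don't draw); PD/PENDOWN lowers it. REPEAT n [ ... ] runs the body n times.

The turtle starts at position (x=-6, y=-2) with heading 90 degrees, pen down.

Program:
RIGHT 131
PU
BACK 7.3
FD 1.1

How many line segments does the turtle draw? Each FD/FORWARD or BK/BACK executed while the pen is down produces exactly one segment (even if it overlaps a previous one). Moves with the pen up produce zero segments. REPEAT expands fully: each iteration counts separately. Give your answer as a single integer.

Answer: 0

Derivation:
Executing turtle program step by step:
Start: pos=(-6,-2), heading=90, pen down
RT 131: heading 90 -> 319
PU: pen up
BK 7.3: (-6,-2) -> (-11.509,2.789) [heading=319, move]
FD 1.1: (-11.509,2.789) -> (-10.679,2.068) [heading=319, move]
Final: pos=(-10.679,2.068), heading=319, 0 segment(s) drawn
Segments drawn: 0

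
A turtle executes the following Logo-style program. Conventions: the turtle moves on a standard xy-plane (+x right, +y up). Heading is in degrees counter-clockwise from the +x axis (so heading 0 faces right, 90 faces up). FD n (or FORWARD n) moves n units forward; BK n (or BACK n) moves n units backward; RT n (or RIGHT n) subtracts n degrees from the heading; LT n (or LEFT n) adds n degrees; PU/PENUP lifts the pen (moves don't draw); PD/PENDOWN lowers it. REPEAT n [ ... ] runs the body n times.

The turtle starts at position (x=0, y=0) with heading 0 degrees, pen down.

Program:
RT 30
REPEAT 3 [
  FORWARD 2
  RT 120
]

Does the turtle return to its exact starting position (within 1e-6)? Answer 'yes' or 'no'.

Executing turtle program step by step:
Start: pos=(0,0), heading=0, pen down
RT 30: heading 0 -> 330
REPEAT 3 [
  -- iteration 1/3 --
  FD 2: (0,0) -> (1.732,-1) [heading=330, draw]
  RT 120: heading 330 -> 210
  -- iteration 2/3 --
  FD 2: (1.732,-1) -> (0,-2) [heading=210, draw]
  RT 120: heading 210 -> 90
  -- iteration 3/3 --
  FD 2: (0,-2) -> (0,0) [heading=90, draw]
  RT 120: heading 90 -> 330
]
Final: pos=(0,0), heading=330, 3 segment(s) drawn

Start position: (0, 0)
Final position: (0, 0)
Distance = 0; < 1e-6 -> CLOSED

Answer: yes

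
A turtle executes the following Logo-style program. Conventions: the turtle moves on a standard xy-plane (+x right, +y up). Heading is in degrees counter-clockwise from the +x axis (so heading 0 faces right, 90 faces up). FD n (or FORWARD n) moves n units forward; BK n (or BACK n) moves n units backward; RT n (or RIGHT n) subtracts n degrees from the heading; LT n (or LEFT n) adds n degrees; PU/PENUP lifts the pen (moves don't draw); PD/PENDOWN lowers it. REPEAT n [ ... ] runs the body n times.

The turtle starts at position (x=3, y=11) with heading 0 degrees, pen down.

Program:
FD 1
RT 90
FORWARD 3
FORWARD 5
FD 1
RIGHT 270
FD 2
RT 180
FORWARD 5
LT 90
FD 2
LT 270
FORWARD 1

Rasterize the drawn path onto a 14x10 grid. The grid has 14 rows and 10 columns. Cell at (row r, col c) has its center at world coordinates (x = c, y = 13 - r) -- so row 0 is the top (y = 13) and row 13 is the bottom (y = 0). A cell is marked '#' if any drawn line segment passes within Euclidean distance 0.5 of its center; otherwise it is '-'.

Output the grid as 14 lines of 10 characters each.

Segment 0: (3,11) -> (4,11)
Segment 1: (4,11) -> (4,8)
Segment 2: (4,8) -> (4,3)
Segment 3: (4,3) -> (4,2)
Segment 4: (4,2) -> (6,2)
Segment 5: (6,2) -> (1,2)
Segment 6: (1,2) -> (1,-0)
Segment 7: (1,-0) -> (0,-0)

Answer: ----------
----------
---##-----
----#-----
----#-----
----#-----
----#-----
----#-----
----#-----
----#-----
----#-----
-######---
-#--------
##--------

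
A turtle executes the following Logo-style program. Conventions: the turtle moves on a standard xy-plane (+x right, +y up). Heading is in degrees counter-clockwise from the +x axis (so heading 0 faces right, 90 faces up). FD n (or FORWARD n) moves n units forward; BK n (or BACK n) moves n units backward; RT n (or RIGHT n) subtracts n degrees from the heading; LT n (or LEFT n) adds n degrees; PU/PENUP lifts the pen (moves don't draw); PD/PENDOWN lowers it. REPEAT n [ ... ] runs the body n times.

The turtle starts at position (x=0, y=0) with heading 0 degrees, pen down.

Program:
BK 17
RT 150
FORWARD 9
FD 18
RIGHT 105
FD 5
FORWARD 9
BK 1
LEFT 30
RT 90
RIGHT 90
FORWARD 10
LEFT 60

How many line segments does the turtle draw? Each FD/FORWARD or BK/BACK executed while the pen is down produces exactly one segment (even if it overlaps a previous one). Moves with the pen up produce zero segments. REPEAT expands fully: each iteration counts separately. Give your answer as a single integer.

Answer: 7

Derivation:
Executing turtle program step by step:
Start: pos=(0,0), heading=0, pen down
BK 17: (0,0) -> (-17,0) [heading=0, draw]
RT 150: heading 0 -> 210
FD 9: (-17,0) -> (-24.794,-4.5) [heading=210, draw]
FD 18: (-24.794,-4.5) -> (-40.383,-13.5) [heading=210, draw]
RT 105: heading 210 -> 105
FD 5: (-40.383,-13.5) -> (-41.677,-8.67) [heading=105, draw]
FD 9: (-41.677,-8.67) -> (-44.006,0.023) [heading=105, draw]
BK 1: (-44.006,0.023) -> (-43.747,-0.943) [heading=105, draw]
LT 30: heading 105 -> 135
RT 90: heading 135 -> 45
RT 90: heading 45 -> 315
FD 10: (-43.747,-0.943) -> (-36.676,-8.014) [heading=315, draw]
LT 60: heading 315 -> 15
Final: pos=(-36.676,-8.014), heading=15, 7 segment(s) drawn
Segments drawn: 7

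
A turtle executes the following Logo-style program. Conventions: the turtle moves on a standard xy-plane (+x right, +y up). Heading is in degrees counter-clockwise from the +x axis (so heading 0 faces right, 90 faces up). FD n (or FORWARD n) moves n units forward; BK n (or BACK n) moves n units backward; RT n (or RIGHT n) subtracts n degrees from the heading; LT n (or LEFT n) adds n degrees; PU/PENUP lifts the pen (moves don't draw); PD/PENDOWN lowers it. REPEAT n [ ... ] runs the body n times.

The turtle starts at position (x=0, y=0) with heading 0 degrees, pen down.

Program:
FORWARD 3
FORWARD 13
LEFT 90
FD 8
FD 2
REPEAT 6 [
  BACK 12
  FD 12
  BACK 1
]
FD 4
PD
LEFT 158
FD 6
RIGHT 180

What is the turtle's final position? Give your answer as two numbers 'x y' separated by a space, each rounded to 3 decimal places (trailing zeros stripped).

Executing turtle program step by step:
Start: pos=(0,0), heading=0, pen down
FD 3: (0,0) -> (3,0) [heading=0, draw]
FD 13: (3,0) -> (16,0) [heading=0, draw]
LT 90: heading 0 -> 90
FD 8: (16,0) -> (16,8) [heading=90, draw]
FD 2: (16,8) -> (16,10) [heading=90, draw]
REPEAT 6 [
  -- iteration 1/6 --
  BK 12: (16,10) -> (16,-2) [heading=90, draw]
  FD 12: (16,-2) -> (16,10) [heading=90, draw]
  BK 1: (16,10) -> (16,9) [heading=90, draw]
  -- iteration 2/6 --
  BK 12: (16,9) -> (16,-3) [heading=90, draw]
  FD 12: (16,-3) -> (16,9) [heading=90, draw]
  BK 1: (16,9) -> (16,8) [heading=90, draw]
  -- iteration 3/6 --
  BK 12: (16,8) -> (16,-4) [heading=90, draw]
  FD 12: (16,-4) -> (16,8) [heading=90, draw]
  BK 1: (16,8) -> (16,7) [heading=90, draw]
  -- iteration 4/6 --
  BK 12: (16,7) -> (16,-5) [heading=90, draw]
  FD 12: (16,-5) -> (16,7) [heading=90, draw]
  BK 1: (16,7) -> (16,6) [heading=90, draw]
  -- iteration 5/6 --
  BK 12: (16,6) -> (16,-6) [heading=90, draw]
  FD 12: (16,-6) -> (16,6) [heading=90, draw]
  BK 1: (16,6) -> (16,5) [heading=90, draw]
  -- iteration 6/6 --
  BK 12: (16,5) -> (16,-7) [heading=90, draw]
  FD 12: (16,-7) -> (16,5) [heading=90, draw]
  BK 1: (16,5) -> (16,4) [heading=90, draw]
]
FD 4: (16,4) -> (16,8) [heading=90, draw]
PD: pen down
LT 158: heading 90 -> 248
FD 6: (16,8) -> (13.752,2.437) [heading=248, draw]
RT 180: heading 248 -> 68
Final: pos=(13.752,2.437), heading=68, 24 segment(s) drawn

Answer: 13.752 2.437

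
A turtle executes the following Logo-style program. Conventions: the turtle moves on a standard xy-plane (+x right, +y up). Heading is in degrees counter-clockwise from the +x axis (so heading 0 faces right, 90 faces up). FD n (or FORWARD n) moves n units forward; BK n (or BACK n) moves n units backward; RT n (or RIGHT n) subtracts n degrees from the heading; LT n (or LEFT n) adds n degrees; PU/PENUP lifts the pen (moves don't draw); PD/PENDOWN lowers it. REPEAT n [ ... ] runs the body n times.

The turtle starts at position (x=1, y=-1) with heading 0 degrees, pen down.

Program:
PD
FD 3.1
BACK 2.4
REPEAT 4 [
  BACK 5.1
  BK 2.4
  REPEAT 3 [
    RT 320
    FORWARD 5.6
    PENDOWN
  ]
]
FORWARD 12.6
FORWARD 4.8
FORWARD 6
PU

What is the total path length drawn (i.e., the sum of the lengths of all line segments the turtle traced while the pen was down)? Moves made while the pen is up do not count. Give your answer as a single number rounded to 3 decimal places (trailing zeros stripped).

Answer: 126.1

Derivation:
Executing turtle program step by step:
Start: pos=(1,-1), heading=0, pen down
PD: pen down
FD 3.1: (1,-1) -> (4.1,-1) [heading=0, draw]
BK 2.4: (4.1,-1) -> (1.7,-1) [heading=0, draw]
REPEAT 4 [
  -- iteration 1/4 --
  BK 5.1: (1.7,-1) -> (-3.4,-1) [heading=0, draw]
  BK 2.4: (-3.4,-1) -> (-5.8,-1) [heading=0, draw]
  REPEAT 3 [
    -- iteration 1/3 --
    RT 320: heading 0 -> 40
    FD 5.6: (-5.8,-1) -> (-1.51,2.6) [heading=40, draw]
    PD: pen down
    -- iteration 2/3 --
    RT 320: heading 40 -> 80
    FD 5.6: (-1.51,2.6) -> (-0.538,8.115) [heading=80, draw]
    PD: pen down
    -- iteration 3/3 --
    RT 320: heading 80 -> 120
    FD 5.6: (-0.538,8.115) -> (-3.338,12.964) [heading=120, draw]
    PD: pen down
  ]
  -- iteration 2/4 --
  BK 5.1: (-3.338,12.964) -> (-0.788,8.548) [heading=120, draw]
  BK 2.4: (-0.788,8.548) -> (0.412,6.469) [heading=120, draw]
  REPEAT 3 [
    -- iteration 1/3 --
    RT 320: heading 120 -> 160
    FD 5.6: (0.412,6.469) -> (-4.85,8.384) [heading=160, draw]
    PD: pen down
    -- iteration 2/3 --
    RT 320: heading 160 -> 200
    FD 5.6: (-4.85,8.384) -> (-10.112,6.469) [heading=200, draw]
    PD: pen down
    -- iteration 3/3 --
    RT 320: heading 200 -> 240
    FD 5.6: (-10.112,6.469) -> (-12.912,1.619) [heading=240, draw]
    PD: pen down
  ]
  -- iteration 3/4 --
  BK 5.1: (-12.912,1.619) -> (-10.362,6.036) [heading=240, draw]
  BK 2.4: (-10.362,6.036) -> (-9.162,8.115) [heading=240, draw]
  REPEAT 3 [
    -- iteration 1/3 --
    RT 320: heading 240 -> 280
    FD 5.6: (-9.162,8.115) -> (-8.19,2.6) [heading=280, draw]
    PD: pen down
    -- iteration 2/3 --
    RT 320: heading 280 -> 320
    FD 5.6: (-8.19,2.6) -> (-3.9,-1) [heading=320, draw]
    PD: pen down
    -- iteration 3/3 --
    RT 320: heading 320 -> 0
    FD 5.6: (-3.9,-1) -> (1.7,-1) [heading=0, draw]
    PD: pen down
  ]
  -- iteration 4/4 --
  BK 5.1: (1.7,-1) -> (-3.4,-1) [heading=0, draw]
  BK 2.4: (-3.4,-1) -> (-5.8,-1) [heading=0, draw]
  REPEAT 3 [
    -- iteration 1/3 --
    RT 320: heading 0 -> 40
    FD 5.6: (-5.8,-1) -> (-1.51,2.6) [heading=40, draw]
    PD: pen down
    -- iteration 2/3 --
    RT 320: heading 40 -> 80
    FD 5.6: (-1.51,2.6) -> (-0.538,8.115) [heading=80, draw]
    PD: pen down
    -- iteration 3/3 --
    RT 320: heading 80 -> 120
    FD 5.6: (-0.538,8.115) -> (-3.338,12.964) [heading=120, draw]
    PD: pen down
  ]
]
FD 12.6: (-3.338,12.964) -> (-9.638,23.876) [heading=120, draw]
FD 4.8: (-9.638,23.876) -> (-12.038,28.033) [heading=120, draw]
FD 6: (-12.038,28.033) -> (-15.038,33.229) [heading=120, draw]
PU: pen up
Final: pos=(-15.038,33.229), heading=120, 25 segment(s) drawn

Segment lengths:
  seg 1: (1,-1) -> (4.1,-1), length = 3.1
  seg 2: (4.1,-1) -> (1.7,-1), length = 2.4
  seg 3: (1.7,-1) -> (-3.4,-1), length = 5.1
  seg 4: (-3.4,-1) -> (-5.8,-1), length = 2.4
  seg 5: (-5.8,-1) -> (-1.51,2.6), length = 5.6
  seg 6: (-1.51,2.6) -> (-0.538,8.115), length = 5.6
  seg 7: (-0.538,8.115) -> (-3.338,12.964), length = 5.6
  seg 8: (-3.338,12.964) -> (-0.788,8.548), length = 5.1
  seg 9: (-0.788,8.548) -> (0.412,6.469), length = 2.4
  seg 10: (0.412,6.469) -> (-4.85,8.384), length = 5.6
  seg 11: (-4.85,8.384) -> (-10.112,6.469), length = 5.6
  seg 12: (-10.112,6.469) -> (-12.912,1.619), length = 5.6
  seg 13: (-12.912,1.619) -> (-10.362,6.036), length = 5.1
  seg 14: (-10.362,6.036) -> (-9.162,8.115), length = 2.4
  seg 15: (-9.162,8.115) -> (-8.19,2.6), length = 5.6
  seg 16: (-8.19,2.6) -> (-3.9,-1), length = 5.6
  seg 17: (-3.9,-1) -> (1.7,-1), length = 5.6
  seg 18: (1.7,-1) -> (-3.4,-1), length = 5.1
  seg 19: (-3.4,-1) -> (-5.8,-1), length = 2.4
  seg 20: (-5.8,-1) -> (-1.51,2.6), length = 5.6
  seg 21: (-1.51,2.6) -> (-0.538,8.115), length = 5.6
  seg 22: (-0.538,8.115) -> (-3.338,12.964), length = 5.6
  seg 23: (-3.338,12.964) -> (-9.638,23.876), length = 12.6
  seg 24: (-9.638,23.876) -> (-12.038,28.033), length = 4.8
  seg 25: (-12.038,28.033) -> (-15.038,33.229), length = 6
Total = 126.1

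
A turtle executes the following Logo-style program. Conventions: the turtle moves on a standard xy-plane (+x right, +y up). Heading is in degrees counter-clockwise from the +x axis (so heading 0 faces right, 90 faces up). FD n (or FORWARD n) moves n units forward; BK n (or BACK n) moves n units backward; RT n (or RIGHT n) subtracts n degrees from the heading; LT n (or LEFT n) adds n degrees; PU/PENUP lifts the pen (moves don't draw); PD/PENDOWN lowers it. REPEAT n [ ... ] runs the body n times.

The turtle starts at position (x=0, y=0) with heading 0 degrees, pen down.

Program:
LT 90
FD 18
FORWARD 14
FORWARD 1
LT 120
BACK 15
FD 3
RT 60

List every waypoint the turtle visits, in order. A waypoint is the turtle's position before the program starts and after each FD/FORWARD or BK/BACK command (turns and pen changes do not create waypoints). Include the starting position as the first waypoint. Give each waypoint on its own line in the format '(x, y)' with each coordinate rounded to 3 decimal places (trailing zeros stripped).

Executing turtle program step by step:
Start: pos=(0,0), heading=0, pen down
LT 90: heading 0 -> 90
FD 18: (0,0) -> (0,18) [heading=90, draw]
FD 14: (0,18) -> (0,32) [heading=90, draw]
FD 1: (0,32) -> (0,33) [heading=90, draw]
LT 120: heading 90 -> 210
BK 15: (0,33) -> (12.99,40.5) [heading=210, draw]
FD 3: (12.99,40.5) -> (10.392,39) [heading=210, draw]
RT 60: heading 210 -> 150
Final: pos=(10.392,39), heading=150, 5 segment(s) drawn
Waypoints (6 total):
(0, 0)
(0, 18)
(0, 32)
(0, 33)
(12.99, 40.5)
(10.392, 39)

Answer: (0, 0)
(0, 18)
(0, 32)
(0, 33)
(12.99, 40.5)
(10.392, 39)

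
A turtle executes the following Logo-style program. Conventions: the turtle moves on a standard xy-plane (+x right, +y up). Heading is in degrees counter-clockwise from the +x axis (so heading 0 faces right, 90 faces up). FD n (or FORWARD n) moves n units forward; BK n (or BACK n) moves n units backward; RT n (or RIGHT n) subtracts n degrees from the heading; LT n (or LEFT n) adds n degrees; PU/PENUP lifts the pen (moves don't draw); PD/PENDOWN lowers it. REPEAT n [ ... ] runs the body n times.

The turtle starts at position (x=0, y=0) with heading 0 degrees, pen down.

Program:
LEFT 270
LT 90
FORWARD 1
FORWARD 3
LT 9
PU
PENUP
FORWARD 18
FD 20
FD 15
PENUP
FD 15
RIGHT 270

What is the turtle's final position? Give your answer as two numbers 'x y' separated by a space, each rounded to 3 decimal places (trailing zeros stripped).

Answer: 71.163 10.638

Derivation:
Executing turtle program step by step:
Start: pos=(0,0), heading=0, pen down
LT 270: heading 0 -> 270
LT 90: heading 270 -> 0
FD 1: (0,0) -> (1,0) [heading=0, draw]
FD 3: (1,0) -> (4,0) [heading=0, draw]
LT 9: heading 0 -> 9
PU: pen up
PU: pen up
FD 18: (4,0) -> (21.778,2.816) [heading=9, move]
FD 20: (21.778,2.816) -> (41.532,5.945) [heading=9, move]
FD 15: (41.532,5.945) -> (56.347,8.291) [heading=9, move]
PU: pen up
FD 15: (56.347,8.291) -> (71.163,10.638) [heading=9, move]
RT 270: heading 9 -> 99
Final: pos=(71.163,10.638), heading=99, 2 segment(s) drawn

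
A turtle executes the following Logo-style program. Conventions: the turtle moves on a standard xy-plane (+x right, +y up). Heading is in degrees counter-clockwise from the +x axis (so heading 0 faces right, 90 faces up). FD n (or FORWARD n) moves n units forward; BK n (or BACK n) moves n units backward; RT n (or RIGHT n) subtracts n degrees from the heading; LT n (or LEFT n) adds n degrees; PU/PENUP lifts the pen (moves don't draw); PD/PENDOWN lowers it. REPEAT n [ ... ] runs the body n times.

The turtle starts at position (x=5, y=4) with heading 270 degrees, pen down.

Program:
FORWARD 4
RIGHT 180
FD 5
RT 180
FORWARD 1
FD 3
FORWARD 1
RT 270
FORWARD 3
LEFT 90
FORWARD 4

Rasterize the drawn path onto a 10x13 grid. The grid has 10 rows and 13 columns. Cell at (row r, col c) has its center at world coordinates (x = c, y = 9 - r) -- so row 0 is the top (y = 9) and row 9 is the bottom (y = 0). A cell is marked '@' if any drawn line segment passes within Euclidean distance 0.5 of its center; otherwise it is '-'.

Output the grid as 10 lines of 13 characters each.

Answer: -------------
-------------
-------------
-------------
-----@-------
-----@--@----
-----@--@----
-----@--@----
-----@--@----
-----@@@@----

Derivation:
Segment 0: (5,4) -> (5,0)
Segment 1: (5,0) -> (5,5)
Segment 2: (5,5) -> (5,4)
Segment 3: (5,4) -> (5,1)
Segment 4: (5,1) -> (5,0)
Segment 5: (5,0) -> (8,0)
Segment 6: (8,0) -> (8,4)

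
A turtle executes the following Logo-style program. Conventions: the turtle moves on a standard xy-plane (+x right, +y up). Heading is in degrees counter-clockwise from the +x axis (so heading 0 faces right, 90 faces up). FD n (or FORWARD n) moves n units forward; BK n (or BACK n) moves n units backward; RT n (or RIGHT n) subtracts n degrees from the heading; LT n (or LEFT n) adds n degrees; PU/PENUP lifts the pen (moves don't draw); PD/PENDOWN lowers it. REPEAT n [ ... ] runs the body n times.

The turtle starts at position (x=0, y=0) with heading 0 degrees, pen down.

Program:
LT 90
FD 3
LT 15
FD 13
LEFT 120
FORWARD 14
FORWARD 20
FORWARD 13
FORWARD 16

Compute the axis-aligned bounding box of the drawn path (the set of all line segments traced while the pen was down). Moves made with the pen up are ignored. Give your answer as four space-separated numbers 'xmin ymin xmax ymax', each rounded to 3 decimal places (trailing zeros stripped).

Answer: -47.912 -28.991 0 15.557

Derivation:
Executing turtle program step by step:
Start: pos=(0,0), heading=0, pen down
LT 90: heading 0 -> 90
FD 3: (0,0) -> (0,3) [heading=90, draw]
LT 15: heading 90 -> 105
FD 13: (0,3) -> (-3.365,15.557) [heading=105, draw]
LT 120: heading 105 -> 225
FD 14: (-3.365,15.557) -> (-13.264,5.658) [heading=225, draw]
FD 20: (-13.264,5.658) -> (-27.406,-8.485) [heading=225, draw]
FD 13: (-27.406,-8.485) -> (-36.599,-17.677) [heading=225, draw]
FD 16: (-36.599,-17.677) -> (-47.912,-28.991) [heading=225, draw]
Final: pos=(-47.912,-28.991), heading=225, 6 segment(s) drawn

Segment endpoints: x in {-47.912, -36.599, -27.406, -13.264, -3.365, 0, 0}, y in {-28.991, -17.677, -8.485, 0, 3, 5.658, 15.557}
xmin=-47.912, ymin=-28.991, xmax=0, ymax=15.557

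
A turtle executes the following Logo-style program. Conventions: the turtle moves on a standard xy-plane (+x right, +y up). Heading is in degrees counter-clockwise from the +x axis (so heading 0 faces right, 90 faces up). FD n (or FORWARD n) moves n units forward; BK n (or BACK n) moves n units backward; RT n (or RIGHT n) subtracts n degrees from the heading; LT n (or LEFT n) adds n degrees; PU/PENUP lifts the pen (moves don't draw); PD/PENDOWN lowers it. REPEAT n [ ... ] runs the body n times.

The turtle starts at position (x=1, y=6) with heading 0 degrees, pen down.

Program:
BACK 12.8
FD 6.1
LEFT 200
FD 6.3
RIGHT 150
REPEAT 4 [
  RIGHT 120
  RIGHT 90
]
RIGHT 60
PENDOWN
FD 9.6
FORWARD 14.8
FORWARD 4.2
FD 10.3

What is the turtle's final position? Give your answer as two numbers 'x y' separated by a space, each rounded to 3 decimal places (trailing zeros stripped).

Executing turtle program step by step:
Start: pos=(1,6), heading=0, pen down
BK 12.8: (1,6) -> (-11.8,6) [heading=0, draw]
FD 6.1: (-11.8,6) -> (-5.7,6) [heading=0, draw]
LT 200: heading 0 -> 200
FD 6.3: (-5.7,6) -> (-11.62,3.845) [heading=200, draw]
RT 150: heading 200 -> 50
REPEAT 4 [
  -- iteration 1/4 --
  RT 120: heading 50 -> 290
  RT 90: heading 290 -> 200
  -- iteration 2/4 --
  RT 120: heading 200 -> 80
  RT 90: heading 80 -> 350
  -- iteration 3/4 --
  RT 120: heading 350 -> 230
  RT 90: heading 230 -> 140
  -- iteration 4/4 --
  RT 120: heading 140 -> 20
  RT 90: heading 20 -> 290
]
RT 60: heading 290 -> 230
PD: pen down
FD 9.6: (-11.62,3.845) -> (-17.791,-3.509) [heading=230, draw]
FD 14.8: (-17.791,-3.509) -> (-27.304,-14.846) [heading=230, draw]
FD 4.2: (-27.304,-14.846) -> (-30.004,-18.064) [heading=230, draw]
FD 10.3: (-30.004,-18.064) -> (-36.625,-25.954) [heading=230, draw]
Final: pos=(-36.625,-25.954), heading=230, 7 segment(s) drawn

Answer: -36.625 -25.954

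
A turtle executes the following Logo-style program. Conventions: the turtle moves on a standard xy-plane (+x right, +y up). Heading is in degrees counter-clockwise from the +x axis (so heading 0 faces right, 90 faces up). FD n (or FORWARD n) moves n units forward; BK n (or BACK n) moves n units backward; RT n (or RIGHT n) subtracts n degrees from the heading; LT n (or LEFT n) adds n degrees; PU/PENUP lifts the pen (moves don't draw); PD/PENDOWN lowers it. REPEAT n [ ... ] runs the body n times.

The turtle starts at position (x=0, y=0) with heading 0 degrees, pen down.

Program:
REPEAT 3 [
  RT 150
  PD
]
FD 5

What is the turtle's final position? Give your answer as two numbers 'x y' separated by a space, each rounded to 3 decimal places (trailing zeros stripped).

Answer: 0 -5

Derivation:
Executing turtle program step by step:
Start: pos=(0,0), heading=0, pen down
REPEAT 3 [
  -- iteration 1/3 --
  RT 150: heading 0 -> 210
  PD: pen down
  -- iteration 2/3 --
  RT 150: heading 210 -> 60
  PD: pen down
  -- iteration 3/3 --
  RT 150: heading 60 -> 270
  PD: pen down
]
FD 5: (0,0) -> (0,-5) [heading=270, draw]
Final: pos=(0,-5), heading=270, 1 segment(s) drawn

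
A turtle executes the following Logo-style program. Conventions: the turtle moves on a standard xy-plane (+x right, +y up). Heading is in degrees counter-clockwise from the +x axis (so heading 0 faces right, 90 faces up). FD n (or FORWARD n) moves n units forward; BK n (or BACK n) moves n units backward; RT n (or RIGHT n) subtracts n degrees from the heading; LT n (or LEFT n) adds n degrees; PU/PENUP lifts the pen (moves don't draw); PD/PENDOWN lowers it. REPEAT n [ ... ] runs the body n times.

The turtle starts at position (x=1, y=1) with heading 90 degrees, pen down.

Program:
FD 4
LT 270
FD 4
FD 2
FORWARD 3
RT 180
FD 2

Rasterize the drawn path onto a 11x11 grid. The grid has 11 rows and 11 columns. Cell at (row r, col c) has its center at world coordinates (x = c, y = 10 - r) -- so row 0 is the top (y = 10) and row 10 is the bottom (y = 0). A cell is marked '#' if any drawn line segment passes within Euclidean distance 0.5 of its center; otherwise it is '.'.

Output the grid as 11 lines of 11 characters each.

Answer: ...........
...........
...........
...........
...........
.##########
.#.........
.#.........
.#.........
.#.........
...........

Derivation:
Segment 0: (1,1) -> (1,5)
Segment 1: (1,5) -> (5,5)
Segment 2: (5,5) -> (7,5)
Segment 3: (7,5) -> (10,5)
Segment 4: (10,5) -> (8,5)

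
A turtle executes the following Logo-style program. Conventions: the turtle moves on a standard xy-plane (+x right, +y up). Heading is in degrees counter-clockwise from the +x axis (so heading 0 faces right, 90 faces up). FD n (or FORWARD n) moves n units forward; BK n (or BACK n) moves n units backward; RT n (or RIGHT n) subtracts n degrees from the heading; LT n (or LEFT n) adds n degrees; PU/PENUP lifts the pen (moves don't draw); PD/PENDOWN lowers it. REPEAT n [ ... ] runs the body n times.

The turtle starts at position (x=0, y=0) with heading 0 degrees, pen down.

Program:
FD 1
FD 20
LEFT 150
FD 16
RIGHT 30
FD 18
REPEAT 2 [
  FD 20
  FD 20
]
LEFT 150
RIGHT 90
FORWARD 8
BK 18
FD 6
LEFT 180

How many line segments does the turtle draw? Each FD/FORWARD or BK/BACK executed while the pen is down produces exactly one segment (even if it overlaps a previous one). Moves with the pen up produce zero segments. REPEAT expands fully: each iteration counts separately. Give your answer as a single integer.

Answer: 11

Derivation:
Executing turtle program step by step:
Start: pos=(0,0), heading=0, pen down
FD 1: (0,0) -> (1,0) [heading=0, draw]
FD 20: (1,0) -> (21,0) [heading=0, draw]
LT 150: heading 0 -> 150
FD 16: (21,0) -> (7.144,8) [heading=150, draw]
RT 30: heading 150 -> 120
FD 18: (7.144,8) -> (-1.856,23.588) [heading=120, draw]
REPEAT 2 [
  -- iteration 1/2 --
  FD 20: (-1.856,23.588) -> (-11.856,40.909) [heading=120, draw]
  FD 20: (-11.856,40.909) -> (-21.856,58.229) [heading=120, draw]
  -- iteration 2/2 --
  FD 20: (-21.856,58.229) -> (-31.856,75.55) [heading=120, draw]
  FD 20: (-31.856,75.55) -> (-41.856,92.87) [heading=120, draw]
]
LT 150: heading 120 -> 270
RT 90: heading 270 -> 180
FD 8: (-41.856,92.87) -> (-49.856,92.87) [heading=180, draw]
BK 18: (-49.856,92.87) -> (-31.856,92.87) [heading=180, draw]
FD 6: (-31.856,92.87) -> (-37.856,92.87) [heading=180, draw]
LT 180: heading 180 -> 0
Final: pos=(-37.856,92.87), heading=0, 11 segment(s) drawn
Segments drawn: 11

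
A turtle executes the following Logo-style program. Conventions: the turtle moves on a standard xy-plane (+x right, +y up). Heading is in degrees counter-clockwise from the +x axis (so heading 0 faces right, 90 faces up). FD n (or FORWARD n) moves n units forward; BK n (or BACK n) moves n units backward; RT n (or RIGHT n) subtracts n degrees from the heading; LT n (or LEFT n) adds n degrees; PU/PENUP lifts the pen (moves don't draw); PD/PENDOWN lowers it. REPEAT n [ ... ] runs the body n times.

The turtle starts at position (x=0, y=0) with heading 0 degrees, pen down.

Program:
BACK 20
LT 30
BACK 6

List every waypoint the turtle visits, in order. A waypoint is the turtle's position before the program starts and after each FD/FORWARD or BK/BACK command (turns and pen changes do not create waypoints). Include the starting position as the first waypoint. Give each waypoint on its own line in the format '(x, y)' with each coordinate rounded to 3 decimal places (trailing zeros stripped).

Answer: (0, 0)
(-20, 0)
(-25.196, -3)

Derivation:
Executing turtle program step by step:
Start: pos=(0,0), heading=0, pen down
BK 20: (0,0) -> (-20,0) [heading=0, draw]
LT 30: heading 0 -> 30
BK 6: (-20,0) -> (-25.196,-3) [heading=30, draw]
Final: pos=(-25.196,-3), heading=30, 2 segment(s) drawn
Waypoints (3 total):
(0, 0)
(-20, 0)
(-25.196, -3)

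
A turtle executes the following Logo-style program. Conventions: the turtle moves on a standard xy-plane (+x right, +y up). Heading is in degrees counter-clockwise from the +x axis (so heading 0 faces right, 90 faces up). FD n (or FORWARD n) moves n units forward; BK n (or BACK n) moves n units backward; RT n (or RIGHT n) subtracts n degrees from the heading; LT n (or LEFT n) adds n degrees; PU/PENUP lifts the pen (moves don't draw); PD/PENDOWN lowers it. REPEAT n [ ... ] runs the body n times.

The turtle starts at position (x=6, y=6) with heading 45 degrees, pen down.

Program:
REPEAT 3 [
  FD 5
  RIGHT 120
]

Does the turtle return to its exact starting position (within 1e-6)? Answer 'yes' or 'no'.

Executing turtle program step by step:
Start: pos=(6,6), heading=45, pen down
REPEAT 3 [
  -- iteration 1/3 --
  FD 5: (6,6) -> (9.536,9.536) [heading=45, draw]
  RT 120: heading 45 -> 285
  -- iteration 2/3 --
  FD 5: (9.536,9.536) -> (10.83,4.706) [heading=285, draw]
  RT 120: heading 285 -> 165
  -- iteration 3/3 --
  FD 5: (10.83,4.706) -> (6,6) [heading=165, draw]
  RT 120: heading 165 -> 45
]
Final: pos=(6,6), heading=45, 3 segment(s) drawn

Start position: (6, 6)
Final position: (6, 6)
Distance = 0; < 1e-6 -> CLOSED

Answer: yes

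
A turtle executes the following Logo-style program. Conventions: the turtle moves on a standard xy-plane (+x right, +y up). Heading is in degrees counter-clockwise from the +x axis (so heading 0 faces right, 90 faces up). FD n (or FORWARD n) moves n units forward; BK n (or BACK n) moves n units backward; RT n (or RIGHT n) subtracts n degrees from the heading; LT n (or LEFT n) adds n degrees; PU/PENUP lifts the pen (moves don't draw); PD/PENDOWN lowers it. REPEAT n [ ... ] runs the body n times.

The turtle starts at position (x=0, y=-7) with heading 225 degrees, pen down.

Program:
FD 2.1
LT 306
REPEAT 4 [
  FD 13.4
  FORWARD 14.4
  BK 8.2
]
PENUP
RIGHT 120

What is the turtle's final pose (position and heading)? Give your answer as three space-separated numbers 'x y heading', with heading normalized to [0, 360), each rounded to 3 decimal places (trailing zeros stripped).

Executing turtle program step by step:
Start: pos=(0,-7), heading=225, pen down
FD 2.1: (0,-7) -> (-1.485,-8.485) [heading=225, draw]
LT 306: heading 225 -> 171
REPEAT 4 [
  -- iteration 1/4 --
  FD 13.4: (-1.485,-8.485) -> (-14.72,-6.389) [heading=171, draw]
  FD 14.4: (-14.72,-6.389) -> (-28.943,-4.136) [heading=171, draw]
  BK 8.2: (-28.943,-4.136) -> (-20.844,-5.419) [heading=171, draw]
  -- iteration 2/4 --
  FD 13.4: (-20.844,-5.419) -> (-34.079,-3.323) [heading=171, draw]
  FD 14.4: (-34.079,-3.323) -> (-48.301,-1.07) [heading=171, draw]
  BK 8.2: (-48.301,-1.07) -> (-40.202,-2.353) [heading=171, draw]
  -- iteration 3/4 --
  FD 13.4: (-40.202,-2.353) -> (-53.437,-0.256) [heading=171, draw]
  FD 14.4: (-53.437,-0.256) -> (-67.66,1.996) [heading=171, draw]
  BK 8.2: (-67.66,1.996) -> (-59.561,0.713) [heading=171, draw]
  -- iteration 4/4 --
  FD 13.4: (-59.561,0.713) -> (-72.796,2.81) [heading=171, draw]
  FD 14.4: (-72.796,2.81) -> (-87.019,5.062) [heading=171, draw]
  BK 8.2: (-87.019,5.062) -> (-78.92,3.78) [heading=171, draw]
]
PU: pen up
RT 120: heading 171 -> 51
Final: pos=(-78.92,3.78), heading=51, 13 segment(s) drawn

Answer: -78.92 3.78 51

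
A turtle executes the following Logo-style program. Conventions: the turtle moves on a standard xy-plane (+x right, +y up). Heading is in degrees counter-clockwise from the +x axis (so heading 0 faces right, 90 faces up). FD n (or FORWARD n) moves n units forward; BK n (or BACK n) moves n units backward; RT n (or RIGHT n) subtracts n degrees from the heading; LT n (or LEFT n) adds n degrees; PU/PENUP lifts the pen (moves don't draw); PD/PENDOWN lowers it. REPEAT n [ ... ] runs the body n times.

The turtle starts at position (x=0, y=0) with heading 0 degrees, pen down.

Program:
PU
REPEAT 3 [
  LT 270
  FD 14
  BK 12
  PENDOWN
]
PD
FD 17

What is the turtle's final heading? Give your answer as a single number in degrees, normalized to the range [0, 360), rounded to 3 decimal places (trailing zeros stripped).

Executing turtle program step by step:
Start: pos=(0,0), heading=0, pen down
PU: pen up
REPEAT 3 [
  -- iteration 1/3 --
  LT 270: heading 0 -> 270
  FD 14: (0,0) -> (0,-14) [heading=270, move]
  BK 12: (0,-14) -> (0,-2) [heading=270, move]
  PD: pen down
  -- iteration 2/3 --
  LT 270: heading 270 -> 180
  FD 14: (0,-2) -> (-14,-2) [heading=180, draw]
  BK 12: (-14,-2) -> (-2,-2) [heading=180, draw]
  PD: pen down
  -- iteration 3/3 --
  LT 270: heading 180 -> 90
  FD 14: (-2,-2) -> (-2,12) [heading=90, draw]
  BK 12: (-2,12) -> (-2,0) [heading=90, draw]
  PD: pen down
]
PD: pen down
FD 17: (-2,0) -> (-2,17) [heading=90, draw]
Final: pos=(-2,17), heading=90, 5 segment(s) drawn

Answer: 90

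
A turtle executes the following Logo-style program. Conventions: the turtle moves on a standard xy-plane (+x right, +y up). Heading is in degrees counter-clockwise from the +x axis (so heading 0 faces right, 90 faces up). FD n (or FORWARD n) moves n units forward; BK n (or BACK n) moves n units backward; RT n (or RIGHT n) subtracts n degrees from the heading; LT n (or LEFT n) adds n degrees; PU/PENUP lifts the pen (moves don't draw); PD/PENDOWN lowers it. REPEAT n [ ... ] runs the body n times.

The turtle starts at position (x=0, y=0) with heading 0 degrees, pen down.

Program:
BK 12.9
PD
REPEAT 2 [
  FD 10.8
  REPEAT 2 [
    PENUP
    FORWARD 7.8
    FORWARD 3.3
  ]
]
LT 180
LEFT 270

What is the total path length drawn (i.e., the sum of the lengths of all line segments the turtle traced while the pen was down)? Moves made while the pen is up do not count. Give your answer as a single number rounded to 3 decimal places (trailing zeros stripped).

Answer: 23.7

Derivation:
Executing turtle program step by step:
Start: pos=(0,0), heading=0, pen down
BK 12.9: (0,0) -> (-12.9,0) [heading=0, draw]
PD: pen down
REPEAT 2 [
  -- iteration 1/2 --
  FD 10.8: (-12.9,0) -> (-2.1,0) [heading=0, draw]
  REPEAT 2 [
    -- iteration 1/2 --
    PU: pen up
    FD 7.8: (-2.1,0) -> (5.7,0) [heading=0, move]
    FD 3.3: (5.7,0) -> (9,0) [heading=0, move]
    -- iteration 2/2 --
    PU: pen up
    FD 7.8: (9,0) -> (16.8,0) [heading=0, move]
    FD 3.3: (16.8,0) -> (20.1,0) [heading=0, move]
  ]
  -- iteration 2/2 --
  FD 10.8: (20.1,0) -> (30.9,0) [heading=0, move]
  REPEAT 2 [
    -- iteration 1/2 --
    PU: pen up
    FD 7.8: (30.9,0) -> (38.7,0) [heading=0, move]
    FD 3.3: (38.7,0) -> (42,0) [heading=0, move]
    -- iteration 2/2 --
    PU: pen up
    FD 7.8: (42,0) -> (49.8,0) [heading=0, move]
    FD 3.3: (49.8,0) -> (53.1,0) [heading=0, move]
  ]
]
LT 180: heading 0 -> 180
LT 270: heading 180 -> 90
Final: pos=(53.1,0), heading=90, 2 segment(s) drawn

Segment lengths:
  seg 1: (0,0) -> (-12.9,0), length = 12.9
  seg 2: (-12.9,0) -> (-2.1,0), length = 10.8
Total = 23.7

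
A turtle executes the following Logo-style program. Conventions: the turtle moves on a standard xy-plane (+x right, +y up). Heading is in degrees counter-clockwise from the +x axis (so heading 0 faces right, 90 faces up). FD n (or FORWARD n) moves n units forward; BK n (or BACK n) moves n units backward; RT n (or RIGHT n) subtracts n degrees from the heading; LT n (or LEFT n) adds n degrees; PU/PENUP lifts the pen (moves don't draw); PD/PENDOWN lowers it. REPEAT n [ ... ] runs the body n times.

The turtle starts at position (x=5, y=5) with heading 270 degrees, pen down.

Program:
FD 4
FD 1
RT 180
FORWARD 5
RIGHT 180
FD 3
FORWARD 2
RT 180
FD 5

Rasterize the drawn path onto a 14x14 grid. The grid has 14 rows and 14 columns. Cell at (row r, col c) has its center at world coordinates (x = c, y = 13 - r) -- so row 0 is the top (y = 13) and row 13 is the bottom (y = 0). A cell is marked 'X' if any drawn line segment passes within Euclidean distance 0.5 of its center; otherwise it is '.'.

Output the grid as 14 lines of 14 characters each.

Segment 0: (5,5) -> (5,1)
Segment 1: (5,1) -> (5,0)
Segment 2: (5,0) -> (5,5)
Segment 3: (5,5) -> (5,2)
Segment 4: (5,2) -> (5,0)
Segment 5: (5,0) -> (5,5)

Answer: ..............
..............
..............
..............
..............
..............
..............
..............
.....X........
.....X........
.....X........
.....X........
.....X........
.....X........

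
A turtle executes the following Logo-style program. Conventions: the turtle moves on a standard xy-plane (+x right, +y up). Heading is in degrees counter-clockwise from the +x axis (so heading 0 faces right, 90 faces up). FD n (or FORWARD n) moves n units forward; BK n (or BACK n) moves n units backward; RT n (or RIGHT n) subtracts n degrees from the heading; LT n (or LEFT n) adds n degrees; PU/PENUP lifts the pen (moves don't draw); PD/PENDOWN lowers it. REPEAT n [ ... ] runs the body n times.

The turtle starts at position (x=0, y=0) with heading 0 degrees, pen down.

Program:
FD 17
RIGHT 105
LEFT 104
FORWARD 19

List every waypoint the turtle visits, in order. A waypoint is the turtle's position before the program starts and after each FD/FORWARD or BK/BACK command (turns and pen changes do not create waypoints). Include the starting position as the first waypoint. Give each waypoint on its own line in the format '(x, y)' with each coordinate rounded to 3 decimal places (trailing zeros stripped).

Executing turtle program step by step:
Start: pos=(0,0), heading=0, pen down
FD 17: (0,0) -> (17,0) [heading=0, draw]
RT 105: heading 0 -> 255
LT 104: heading 255 -> 359
FD 19: (17,0) -> (35.997,-0.332) [heading=359, draw]
Final: pos=(35.997,-0.332), heading=359, 2 segment(s) drawn
Waypoints (3 total):
(0, 0)
(17, 0)
(35.997, -0.332)

Answer: (0, 0)
(17, 0)
(35.997, -0.332)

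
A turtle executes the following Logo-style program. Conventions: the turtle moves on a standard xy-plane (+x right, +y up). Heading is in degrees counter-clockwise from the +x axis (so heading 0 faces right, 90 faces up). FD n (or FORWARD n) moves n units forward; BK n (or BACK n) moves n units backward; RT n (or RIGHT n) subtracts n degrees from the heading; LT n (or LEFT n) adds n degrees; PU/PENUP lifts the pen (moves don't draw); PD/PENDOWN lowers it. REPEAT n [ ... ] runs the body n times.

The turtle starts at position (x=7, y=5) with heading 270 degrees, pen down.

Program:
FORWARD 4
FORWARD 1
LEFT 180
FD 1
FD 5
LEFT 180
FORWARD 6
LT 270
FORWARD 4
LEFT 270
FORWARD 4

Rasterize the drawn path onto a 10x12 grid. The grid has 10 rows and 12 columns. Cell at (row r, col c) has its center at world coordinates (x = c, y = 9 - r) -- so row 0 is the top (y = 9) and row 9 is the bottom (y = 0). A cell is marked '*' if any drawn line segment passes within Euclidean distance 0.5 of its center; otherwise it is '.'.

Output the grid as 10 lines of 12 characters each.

Answer: ............
............
............
.......*....
.......*....
...*...*....
...*...*....
...*...*....
...*...*....
...*****....

Derivation:
Segment 0: (7,5) -> (7,1)
Segment 1: (7,1) -> (7,0)
Segment 2: (7,0) -> (7,1)
Segment 3: (7,1) -> (7,6)
Segment 4: (7,6) -> (7,0)
Segment 5: (7,0) -> (3,0)
Segment 6: (3,0) -> (3,4)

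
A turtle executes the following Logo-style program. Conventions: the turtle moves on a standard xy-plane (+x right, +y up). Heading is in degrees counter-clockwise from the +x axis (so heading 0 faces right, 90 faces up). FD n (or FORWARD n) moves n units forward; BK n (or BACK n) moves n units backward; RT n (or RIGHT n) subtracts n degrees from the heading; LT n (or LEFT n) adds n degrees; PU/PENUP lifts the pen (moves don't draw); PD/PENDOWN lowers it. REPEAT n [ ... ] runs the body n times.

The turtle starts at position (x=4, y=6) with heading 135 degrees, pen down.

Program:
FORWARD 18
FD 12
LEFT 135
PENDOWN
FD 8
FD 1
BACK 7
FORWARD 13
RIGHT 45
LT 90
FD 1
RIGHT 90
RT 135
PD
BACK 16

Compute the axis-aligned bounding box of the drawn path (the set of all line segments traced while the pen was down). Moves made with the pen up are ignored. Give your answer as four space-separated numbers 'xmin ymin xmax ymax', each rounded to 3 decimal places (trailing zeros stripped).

Executing turtle program step by step:
Start: pos=(4,6), heading=135, pen down
FD 18: (4,6) -> (-8.728,18.728) [heading=135, draw]
FD 12: (-8.728,18.728) -> (-17.213,27.213) [heading=135, draw]
LT 135: heading 135 -> 270
PD: pen down
FD 8: (-17.213,27.213) -> (-17.213,19.213) [heading=270, draw]
FD 1: (-17.213,19.213) -> (-17.213,18.213) [heading=270, draw]
BK 7: (-17.213,18.213) -> (-17.213,25.213) [heading=270, draw]
FD 13: (-17.213,25.213) -> (-17.213,12.213) [heading=270, draw]
RT 45: heading 270 -> 225
LT 90: heading 225 -> 315
FD 1: (-17.213,12.213) -> (-16.506,11.506) [heading=315, draw]
RT 90: heading 315 -> 225
RT 135: heading 225 -> 90
PD: pen down
BK 16: (-16.506,11.506) -> (-16.506,-4.494) [heading=90, draw]
Final: pos=(-16.506,-4.494), heading=90, 8 segment(s) drawn

Segment endpoints: x in {-17.213, -17.213, -16.506, -8.728, 4}, y in {-4.494, 6, 11.506, 12.213, 18.213, 18.728, 19.213, 25.213, 27.213}
xmin=-17.213, ymin=-4.494, xmax=4, ymax=27.213

Answer: -17.213 -4.494 4 27.213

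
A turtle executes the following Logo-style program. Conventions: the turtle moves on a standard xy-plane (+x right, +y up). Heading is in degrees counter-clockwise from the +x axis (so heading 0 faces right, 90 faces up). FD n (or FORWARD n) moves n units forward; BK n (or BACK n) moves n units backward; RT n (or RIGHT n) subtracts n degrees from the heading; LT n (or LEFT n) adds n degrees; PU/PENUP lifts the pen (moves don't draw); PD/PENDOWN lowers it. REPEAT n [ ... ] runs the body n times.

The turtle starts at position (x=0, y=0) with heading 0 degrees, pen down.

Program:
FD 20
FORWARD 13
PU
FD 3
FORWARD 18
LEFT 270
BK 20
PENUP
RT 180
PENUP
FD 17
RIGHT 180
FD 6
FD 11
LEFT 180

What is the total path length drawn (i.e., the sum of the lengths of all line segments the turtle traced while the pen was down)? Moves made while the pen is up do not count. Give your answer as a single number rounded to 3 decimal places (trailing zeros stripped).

Answer: 33

Derivation:
Executing turtle program step by step:
Start: pos=(0,0), heading=0, pen down
FD 20: (0,0) -> (20,0) [heading=0, draw]
FD 13: (20,0) -> (33,0) [heading=0, draw]
PU: pen up
FD 3: (33,0) -> (36,0) [heading=0, move]
FD 18: (36,0) -> (54,0) [heading=0, move]
LT 270: heading 0 -> 270
BK 20: (54,0) -> (54,20) [heading=270, move]
PU: pen up
RT 180: heading 270 -> 90
PU: pen up
FD 17: (54,20) -> (54,37) [heading=90, move]
RT 180: heading 90 -> 270
FD 6: (54,37) -> (54,31) [heading=270, move]
FD 11: (54,31) -> (54,20) [heading=270, move]
LT 180: heading 270 -> 90
Final: pos=(54,20), heading=90, 2 segment(s) drawn

Segment lengths:
  seg 1: (0,0) -> (20,0), length = 20
  seg 2: (20,0) -> (33,0), length = 13
Total = 33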